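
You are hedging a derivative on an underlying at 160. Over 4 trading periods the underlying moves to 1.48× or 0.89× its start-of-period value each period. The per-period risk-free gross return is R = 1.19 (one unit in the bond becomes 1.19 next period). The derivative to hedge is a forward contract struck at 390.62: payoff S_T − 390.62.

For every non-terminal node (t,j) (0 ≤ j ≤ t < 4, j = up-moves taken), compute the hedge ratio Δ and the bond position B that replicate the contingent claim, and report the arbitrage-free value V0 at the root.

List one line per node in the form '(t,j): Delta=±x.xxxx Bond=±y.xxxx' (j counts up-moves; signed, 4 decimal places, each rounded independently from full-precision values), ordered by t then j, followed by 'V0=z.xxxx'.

Risk-neutral probability p* = (R−d)/(u−d) = (1.19−0.89)/(1.48−0.89) = 0.5085.
Terminal payoffs: V(4,0)=-290.2324, V(4,1)=-223.6833, V(4,2)=-113.0175, V(4,3)=71.0112, V(4,4)=377.0363
(3,0): S=112.7950. Δ = (V_up−V_dn)/(S_up−S_dn) = (-223.6833−-290.2324)/(166.9367−100.3876) = 1.0000. V = [p*·-223.6833 + (1−p*)·-290.2324]/1.19 = -215.4571. B = V − Δ·S = -328.2521.
(3,1): S=187.5693. Δ = (V_up−V_dn)/(S_up−S_dn) = (-113.0175−-223.6833)/(277.6025−166.9367) = 1.0000. V = [p*·-113.0175 + (1−p*)·-223.6833]/1.19 = -140.6828. B = V − Δ·S = -328.2521.
(3,2): S=311.9130. Δ = (V_up−V_dn)/(S_up−S_dn) = (71.0112−-113.0175)/(461.6312−277.6025) = 1.0000. V = [p*·71.0112 + (1−p*)·-113.0175]/1.19 = -16.3391. B = V − Δ·S = -328.2521.
(3,3): S=518.6867. Δ = (V_up−V_dn)/(S_up−S_dn) = (377.0363−71.0112)/(767.6563−461.6312) = 1.0000. V = [p*·377.0363 + (1−p*)·71.0112]/1.19 = 190.4346. B = V − Δ·S = -328.2521.
(2,0): S=126.7360. Δ = (V_up−V_dn)/(S_up−S_dn) = (-140.6828−-215.4571)/(187.5693−112.7950) = 1.0000. V = [p*·-140.6828 + (1−p*)·-215.4571]/1.19 = -149.1061. B = V − Δ·S = -275.8421.
(2,1): S=210.7520. Δ = (V_up−V_dn)/(S_up−S_dn) = (-16.3391−-140.6828)/(311.9130−187.5693) = 1.0000. V = [p*·-16.3391 + (1−p*)·-140.6828]/1.19 = -65.0901. B = V − Δ·S = -275.8421.
(2,2): S=350.4640. Δ = (V_up−V_dn)/(S_up−S_dn) = (190.4346−-16.3391)/(518.6867−311.9130) = 1.0000. V = [p*·190.4346 + (1−p*)·-16.3391]/1.19 = 74.6219. B = V − Δ·S = -275.8421.
(1,0): S=142.4000. Δ = (V_up−V_dn)/(S_up−S_dn) = (-65.0901−-149.1061)/(210.7520−126.7360) = 1.0000. V = [p*·-65.0901 + (1−p*)·-149.1061]/1.19 = -89.4001. B = V − Δ·S = -231.8001.
(1,1): S=236.8000. Δ = (V_up−V_dn)/(S_up−S_dn) = (74.6219−-65.0901)/(350.4640−210.7520) = 1.0000. V = [p*·74.6219 + (1−p*)·-65.0901]/1.19 = 4.9999. B = V − Δ·S = -231.8001.
(0,0): S=160.0000. Δ = (V_up−V_dn)/(S_up−S_dn) = (4.9999−-89.4001)/(236.8000−142.4000) = 1.0000. V = [p*·4.9999 + (1−p*)·-89.4001]/1.19 = -34.7900. B = V − Δ·S = -194.7900.
Check: Δ(0,0)·S0 + B(0,0) = -34.7900 = V0.

(0,0): Delta=1.0000 Bond=-194.7900
(1,0): Delta=1.0000 Bond=-231.8001
(1,1): Delta=1.0000 Bond=-231.8001
(2,0): Delta=1.0000 Bond=-275.8421
(2,1): Delta=1.0000 Bond=-275.8421
(2,2): Delta=1.0000 Bond=-275.8421
(3,0): Delta=1.0000 Bond=-328.2521
(3,1): Delta=1.0000 Bond=-328.2521
(3,2): Delta=1.0000 Bond=-328.2521
(3,3): Delta=1.0000 Bond=-328.2521
V0=-34.7900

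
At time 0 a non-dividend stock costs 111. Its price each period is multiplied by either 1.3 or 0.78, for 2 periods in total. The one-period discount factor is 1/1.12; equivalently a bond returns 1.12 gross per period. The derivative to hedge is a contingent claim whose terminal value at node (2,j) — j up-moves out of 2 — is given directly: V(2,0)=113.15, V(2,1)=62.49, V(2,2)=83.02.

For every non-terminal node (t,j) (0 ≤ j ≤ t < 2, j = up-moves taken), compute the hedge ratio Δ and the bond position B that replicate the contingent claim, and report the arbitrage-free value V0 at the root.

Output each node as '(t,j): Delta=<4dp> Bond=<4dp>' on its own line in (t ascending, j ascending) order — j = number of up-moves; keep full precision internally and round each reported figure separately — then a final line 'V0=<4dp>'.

Under the risk-neutral measure, an up-move has probability p* = (R−d)/(u−d) = 0.6538 and values discount at R = 1.12.
Payoff layer (t=2): V(2,0)=113.1500, V(2,1)=62.4900, V(2,2)=83.0200
  t=1,j=0: stock 86.5800 → up 112.5540 (V=62.4900), down 67.5324 (V=113.1500). Price 71.4519; hedge Δ=-1.1252, bond B=168.8750.
  t=1,j=1: stock 144.3000 → up 187.5900 (V=83.0200), down 112.5540 (V=62.4900). Price 67.7799; hedge Δ=0.2736, bond B=28.2991.
  t=0,j=0: stock 111.0000 → up 144.3000 (V=67.7799), down 86.5800 (V=71.4519). Price 61.6527; hedge Δ=-0.0636, bond B=68.7143.
The time-0 hedge costs 61.6527, which is the no-arbitrage price.

(0,0): Delta=-0.0636 Bond=68.7143
(1,0): Delta=-1.1252 Bond=168.8750
(1,1): Delta=0.2736 Bond=28.2991
V0=61.6527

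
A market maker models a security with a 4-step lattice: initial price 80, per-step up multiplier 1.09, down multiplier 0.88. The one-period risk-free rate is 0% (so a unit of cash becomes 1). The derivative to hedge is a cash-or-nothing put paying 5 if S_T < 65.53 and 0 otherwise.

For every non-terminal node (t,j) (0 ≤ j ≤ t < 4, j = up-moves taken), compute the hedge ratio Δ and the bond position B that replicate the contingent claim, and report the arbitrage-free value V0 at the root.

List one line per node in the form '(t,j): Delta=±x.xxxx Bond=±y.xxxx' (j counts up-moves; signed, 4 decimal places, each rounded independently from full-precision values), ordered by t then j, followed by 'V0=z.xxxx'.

(0,0): Delta=-0.0937 Bond=8.5652
(1,0): Delta=-0.1657 Bond=13.6297
(1,1): Delta=-0.0502 Bond=4.7668
(2,0): Delta=-0.2196 Bond=16.9728
(2,1): Delta=-0.1330 Bond=11.1224
(2,2): Delta=0.0000 Bond=0.0000
(3,0): Delta=0.0000 Bond=5.0000
(3,1): Delta=-0.3526 Bond=25.9524
(3,2): Delta=0.0000 Bond=0.0000
(3,3): Delta=0.0000 Bond=0.0000
V0=1.0683

The replicating-portfolio and risk-neutral prices coincide; use p* = (1−0.88)/(1.09−0.88) = 0.5714 for the latter.
Terminal values V(4,·): V(4,0)=5.0000, V(4,1)=5.0000, V(4,2)=0.0000, V(4,3)=0.0000, V(4,4)=0.0000
(3,0): S=54.5178. Δ = (V_up−V_dn)/(S_up−S_dn) = (5.0000−5.0000)/(59.4244−47.9756) = 0.0000. V = [p*·5.0000 + (1−p*)·5.0000]/1 = 5.0000. B = V − Δ·S = 5.0000.
(3,1): S=67.5277. Δ = (V_up−V_dn)/(S_up−S_dn) = (0.0000−5.0000)/(73.6052−59.4244) = -0.3526. V = [p*·0.0000 + (1−p*)·5.0000]/1 = 2.1429. B = V − Δ·S = 25.9524.
(3,2): S=83.6422. Δ = (V_up−V_dn)/(S_up−S_dn) = (0.0000−0.0000)/(91.1700−73.6052) = 0.0000. V = [p*·0.0000 + (1−p*)·0.0000]/1 = 0.0000. B = V − Δ·S = 0.0000.
(3,3): S=103.6023. Δ = (V_up−V_dn)/(S_up−S_dn) = (0.0000−0.0000)/(112.9265−91.1700) = 0.0000. V = [p*·0.0000 + (1−p*)·0.0000]/1 = 0.0000. B = V − Δ·S = 0.0000.
(2,0): S=61.9520. Δ = (V_up−V_dn)/(S_up−S_dn) = (2.1429−5.0000)/(67.5277−54.5178) = -0.2196. V = [p*·2.1429 + (1−p*)·5.0000]/1 = 3.3673. B = V − Δ·S = 16.9728.
(2,1): S=76.7360. Δ = (V_up−V_dn)/(S_up−S_dn) = (0.0000−2.1429)/(83.6422−67.5277) = -0.1330. V = [p*·0.0000 + (1−p*)·2.1429]/1 = 0.9184. B = V − Δ·S = 11.1224.
(2,2): S=95.0480. Δ = (V_up−V_dn)/(S_up−S_dn) = (0.0000−0.0000)/(103.6023−83.6422) = 0.0000. V = [p*·0.0000 + (1−p*)·0.0000]/1 = 0.0000. B = V − Δ·S = 0.0000.
(1,0): S=70.4000. Δ = (V_up−V_dn)/(S_up−S_dn) = (0.9184−3.3673)/(76.7360−61.9520) = -0.1657. V = [p*·0.9184 + (1−p*)·3.3673]/1 = 1.9679. B = V − Δ·S = 13.6297.
(1,1): S=87.2000. Δ = (V_up−V_dn)/(S_up−S_dn) = (0.0000−0.9184)/(95.0480−76.7360) = -0.0502. V = [p*·0.0000 + (1−p*)·0.9184]/1 = 0.3936. B = V − Δ·S = 4.7668.
(0,0): S=80.0000. Δ = (V_up−V_dn)/(S_up−S_dn) = (0.3936−1.9679)/(87.2000−70.4000) = -0.0937. V = [p*·0.3936 + (1−p*)·1.9679]/1 = 1.0683. B = V − Δ·S = 8.5652.
The time-0 hedge costs 1.0683, which is the no-arbitrage price.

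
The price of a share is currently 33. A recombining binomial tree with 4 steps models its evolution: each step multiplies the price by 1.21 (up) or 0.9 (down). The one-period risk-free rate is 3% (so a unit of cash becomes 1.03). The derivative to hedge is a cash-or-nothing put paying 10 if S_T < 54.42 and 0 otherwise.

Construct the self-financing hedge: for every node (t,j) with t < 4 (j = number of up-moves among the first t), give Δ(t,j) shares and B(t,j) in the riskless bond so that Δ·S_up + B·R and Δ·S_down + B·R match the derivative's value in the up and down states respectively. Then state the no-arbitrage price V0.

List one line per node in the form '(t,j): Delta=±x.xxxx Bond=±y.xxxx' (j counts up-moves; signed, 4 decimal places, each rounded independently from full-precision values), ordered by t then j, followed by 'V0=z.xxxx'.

(0,0): Delta=-0.0660 Bond=10.7872
(1,0): Delta=0.0000 Bond=9.1514
(1,1): Delta=-0.1339 Bond=13.8237
(2,0): Delta=0.0000 Bond=9.4260
(2,1): Delta=0.0000 Bond=9.4260
(2,2): Delta=-0.2718 Bond=20.9019
(3,0): Delta=0.0000 Bond=9.7087
(3,1): Delta=0.0000 Bond=9.7087
(3,2): Delta=0.0000 Bond=9.7087
(3,3): Delta=-0.5518 Bond=37.8954
V0=8.6101

No-arbitrage ⇒ martingale measure with p* = (R−d)/(u−d) = 0.4194.
At expiry t=4: V(4,0)=10.0000, V(4,1)=10.0000, V(4,2)=10.0000, V(4,3)=10.0000, V(4,4)=0.0000
Node (3,0) S=24.0570: V=(p*·10.0000+(1−p*)·10.0000)/1.03=9.7087; Δ=(10.0000−10.0000)/(29.1090−21.6513)=0.0000; B=V−Δ·S=9.7087
Node (3,1) S=32.3433: V=(p*·10.0000+(1−p*)·10.0000)/1.03=9.7087; Δ=(10.0000−10.0000)/(39.1354−29.1090)=0.0000; B=V−Δ·S=9.7087
Node (3,2) S=43.4838: V=(p*·10.0000+(1−p*)·10.0000)/1.03=9.7087; Δ=(10.0000−10.0000)/(52.6154−39.1354)=0.0000; B=V−Δ·S=9.7087
Node (3,3) S=58.4615: V=(p*·0.0000+(1−p*)·10.0000)/1.03=5.6373; Δ=(0.0000−10.0000)/(70.7384−52.6154)=-0.5518; B=V−Δ·S=37.8954
Node (2,0) S=26.7300: V=(p*·9.7087+(1−p*)·9.7087)/1.03=9.4260; Δ=(9.7087−9.7087)/(32.3433−24.0570)=0.0000; B=V−Δ·S=9.4260
Node (2,1) S=35.9370: V=(p*·9.7087+(1−p*)·9.7087)/1.03=9.4260; Δ=(9.7087−9.7087)/(43.4838−32.3433)=0.0000; B=V−Δ·S=9.4260
Node (2,2) S=48.3153: V=(p*·5.6373+(1−p*)·9.7087)/1.03=7.7683; Δ=(5.6373−9.7087)/(58.4615−43.4838)=-0.2718; B=V−Δ·S=20.9019
Node (1,0) S=29.7000: V=(p*·9.4260+(1−p*)·9.4260)/1.03=9.1514; Δ=(9.4260−9.4260)/(35.9370−26.7300)=0.0000; B=V−Δ·S=9.1514
Node (1,1) S=39.9300: V=(p*·7.7683+(1−p*)·9.4260)/1.03=8.4765; Δ=(7.7683−9.4260)/(48.3153−35.9370)=-0.1339; B=V−Δ·S=13.8237
Node (0,0) S=33.0000: V=(p*·8.4765+(1−p*)·9.1514)/1.03=8.6101; Δ=(8.4765−9.1514)/(39.9300−29.7000)=-0.0660; B=V−Δ·S=10.7872
Check: Δ(0,0)·S0 + B(0,0) = 8.6101 = V0.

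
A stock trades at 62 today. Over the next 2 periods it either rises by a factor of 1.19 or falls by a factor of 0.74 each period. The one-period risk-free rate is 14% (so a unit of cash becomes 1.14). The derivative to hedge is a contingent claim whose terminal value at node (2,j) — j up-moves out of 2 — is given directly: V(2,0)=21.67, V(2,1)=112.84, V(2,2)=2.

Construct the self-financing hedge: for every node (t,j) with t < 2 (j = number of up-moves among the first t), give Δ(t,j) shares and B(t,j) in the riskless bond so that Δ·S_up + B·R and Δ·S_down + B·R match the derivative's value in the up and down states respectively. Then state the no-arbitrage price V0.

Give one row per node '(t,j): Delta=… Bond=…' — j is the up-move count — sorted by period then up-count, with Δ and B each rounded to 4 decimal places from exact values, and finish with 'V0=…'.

Since d<R<u, set p* = (R−d)/(u−d) = 0.8889; price each node as the discounted p*-expectation of its children.
Terminal values V(2,·): V(2,0)=21.6700, V(2,1)=112.8400, V(2,2)=2.0000
Node (1,0) S=45.8800: V=(p*·112.8400+(1−p*)·21.6700)/1.14=90.0965; Δ=(112.8400−21.6700)/(54.5972−33.9512)=4.4159; B=V−Δ·S=-112.5035
Node (1,1) S=73.7800: V=(p*·2.0000+(1−p*)·112.8400)/1.14=12.5575; Δ=(2.0000−112.8400)/(87.7982−54.5972)=-3.3385; B=V−Δ·S=258.8686
Node (0,0) S=62.0000: V=(p*·12.5575+(1−p*)·90.0965)/1.14=18.5728; Δ=(12.5575−90.0965)/(73.7800−45.8800)=-2.7792; B=V−Δ·S=190.8816
Each (Δ,B) replicates both successor values, so the strategy is self-financing and V0 is arbitrage-free.

(0,0): Delta=-2.7792 Bond=190.8816
(1,0): Delta=4.4159 Bond=-112.5035
(1,1): Delta=-3.3385 Bond=258.8686
V0=18.5728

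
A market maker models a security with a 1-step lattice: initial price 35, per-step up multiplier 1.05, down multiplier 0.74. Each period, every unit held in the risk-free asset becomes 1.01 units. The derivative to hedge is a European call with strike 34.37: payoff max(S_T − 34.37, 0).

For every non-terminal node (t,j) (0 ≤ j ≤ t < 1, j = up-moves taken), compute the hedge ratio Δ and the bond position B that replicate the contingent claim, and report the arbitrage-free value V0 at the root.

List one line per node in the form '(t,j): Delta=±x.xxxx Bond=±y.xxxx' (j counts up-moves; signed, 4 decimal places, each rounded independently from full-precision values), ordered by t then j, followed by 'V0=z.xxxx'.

(0,0): Delta=0.2194 Bond=-5.6250
V0=2.0524

No-arbitrage ⇒ martingale measure with p* = (R−d)/(u−d) = 0.8710.
Payoff layer (t=1): V(1,0)=0.0000, V(1,1)=2.3800
Node (0,0) S=35.0000: V=(p*·2.3800+(1−p*)·0.0000)/1.01=2.0524; Δ=(2.3800−0.0000)/(36.7500−25.9000)=0.2194; B=V−Δ·S=-5.6250
Self-financing check: at every node Δ·S+B equals the discounted successor values.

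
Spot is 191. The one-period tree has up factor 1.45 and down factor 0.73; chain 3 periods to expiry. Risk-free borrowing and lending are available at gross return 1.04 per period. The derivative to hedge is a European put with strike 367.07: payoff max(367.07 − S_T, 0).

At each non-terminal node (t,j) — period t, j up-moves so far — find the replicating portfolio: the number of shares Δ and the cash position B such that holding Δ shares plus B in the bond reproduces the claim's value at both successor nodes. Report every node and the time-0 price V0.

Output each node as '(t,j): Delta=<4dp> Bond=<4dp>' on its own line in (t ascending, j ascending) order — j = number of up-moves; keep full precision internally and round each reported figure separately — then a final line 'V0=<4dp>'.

No-arbitrage ⇒ martingale measure with p* = (R−d)/(u−d) = 0.4306.
At expiry t=3: V(3,0)=292.7678, V(3,1)=219.4833, V(3,2)=73.9184, V(3,3)=0.0000
  t=2,j=0: stock 101.7839 → up 147.5867 (V=219.4833), down 74.3022 (V=292.7678). Price 251.1680; hedge Δ=-1.0000, bond B=352.9519.
  t=2,j=1: stock 202.1735 → up 293.1516 (V=73.9184), down 147.5867 (V=219.4833). Price 150.7784; hedge Δ=-1.0000, bond B=352.9519.
  t=2,j=2: stock 401.5775 → up 582.2874 (V=0.0000), down 293.1516 (V=73.9184). Price 40.4735; hedge Δ=-0.2557, bond B=143.1380.
  t=1,j=0: stock 139.4300 → up 202.1735 (V=150.7784), down 101.7839 (V=251.1680). Price 199.9468; hedge Δ=-1.0000, bond B=339.3768.
  t=1,j=1: stock 276.9500 → up 401.5775 (V=40.4735), down 202.1735 (V=150.7784). Price 99.3135; hedge Δ=-0.5532, bond B=252.5148.
  t=0,j=0: stock 191.0000 → up 276.9500 (V=99.3135), down 139.4300 (V=199.9468). Price 150.5948; hedge Δ=-0.7318, bond B=290.3634.
Each (Δ,B) replicates both successor values, so the strategy is self-financing and V0 is arbitrage-free.

(0,0): Delta=-0.7318 Bond=290.3634
(1,0): Delta=-1.0000 Bond=339.3768
(1,1): Delta=-0.5532 Bond=252.5148
(2,0): Delta=-1.0000 Bond=352.9519
(2,1): Delta=-1.0000 Bond=352.9519
(2,2): Delta=-0.2557 Bond=143.1380
V0=150.5948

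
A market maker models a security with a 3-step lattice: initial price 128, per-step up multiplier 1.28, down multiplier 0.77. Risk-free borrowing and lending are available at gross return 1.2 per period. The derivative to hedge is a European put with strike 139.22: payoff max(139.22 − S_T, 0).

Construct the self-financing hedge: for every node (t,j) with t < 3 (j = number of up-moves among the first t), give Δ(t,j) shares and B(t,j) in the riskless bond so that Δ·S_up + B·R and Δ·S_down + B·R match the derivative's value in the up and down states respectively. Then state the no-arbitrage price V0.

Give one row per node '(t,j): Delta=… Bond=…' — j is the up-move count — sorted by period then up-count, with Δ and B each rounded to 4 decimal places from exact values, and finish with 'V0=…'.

Under the risk-neutral measure, an up-move has probability p* = (R−d)/(u−d) = 0.8431 and values discount at R = 1.2.
Terminal values V(3,·): V(3,0)=80.7838, V(3,1)=42.0793, V(3,2)=0.0000, V(3,3)=0.0000
Node (2,0) S=75.8912: V=(p*·42.0793+(1−p*)·80.7838)/1.2=40.1255; Δ=(42.0793−80.7838)/(97.1407−58.4362)=-1.0000; B=V−Δ·S=116.0167
Node (2,1) S=126.1568: V=(p*·0.0000+(1−p*)·42.0793)/1.2=5.5006; Δ=(0.0000−42.0793)/(161.4807−97.1407)=-0.6540; B=V−Δ·S=88.0089
Node (2,2) S=209.7152: V=(p*·0.0000+(1−p*)·0.0000)/1.2=0.0000; Δ=(0.0000−0.0000)/(268.4355−161.4807)=0.0000; B=V−Δ·S=0.0000
Node (1,0) S=98.5600: V=(p*·5.5006+(1−p*)·40.1255)/1.2=9.1099; Δ=(5.5006−40.1255)/(126.1568−75.8912)=-0.6888; B=V−Δ·S=77.0019
Node (1,1) S=163.8400: V=(p*·0.0000+(1−p*)·5.5006)/1.2=0.7190; Δ=(0.0000−5.5006)/(209.7152−126.1568)=-0.0658; B=V−Δ·S=11.5044
Node (0,0) S=128.0000: V=(p*·0.7190+(1−p*)·9.1099)/1.2=1.6960; Δ=(0.7190−9.1099)/(163.8400−98.5600)=-0.1285; B=V−Δ·S=18.1488
Check: Δ(0,0)·S0 + B(0,0) = 1.6960 = V0.

(0,0): Delta=-0.1285 Bond=18.1488
(1,0): Delta=-0.6888 Bond=77.0019
(1,1): Delta=-0.0658 Bond=11.5044
(2,0): Delta=-1.0000 Bond=116.0167
(2,1): Delta=-0.6540 Bond=88.0089
(2,2): Delta=0.0000 Bond=0.0000
V0=1.6960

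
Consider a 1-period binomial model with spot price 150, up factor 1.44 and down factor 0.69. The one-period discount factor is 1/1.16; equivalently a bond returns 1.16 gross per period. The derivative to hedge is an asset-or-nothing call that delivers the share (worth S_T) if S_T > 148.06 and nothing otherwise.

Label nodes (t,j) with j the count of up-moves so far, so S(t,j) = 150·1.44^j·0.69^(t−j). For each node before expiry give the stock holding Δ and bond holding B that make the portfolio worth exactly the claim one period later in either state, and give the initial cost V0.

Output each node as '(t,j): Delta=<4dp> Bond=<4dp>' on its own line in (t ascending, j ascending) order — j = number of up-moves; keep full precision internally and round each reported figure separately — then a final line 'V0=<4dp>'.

(0,0): Delta=1.9200 Bond=-171.3103
V0=116.6897

Risk-neutral probability p* = (R−d)/(u−d) = (1.16−0.69)/(1.44−0.69) = 0.6267.
Payoff layer (t=1): V(1,0)=0.0000, V(1,1)=216.0000
Node (0,0) S=150.0000: V=(p*·216.0000+(1−p*)·0.0000)/1.16=116.6897; Δ=(216.0000−0.0000)/(216.0000−103.5000)=1.9200; B=V−Δ·S=-171.3103
Check: Δ(0,0)·S0 + B(0,0) = 116.6897 = V0.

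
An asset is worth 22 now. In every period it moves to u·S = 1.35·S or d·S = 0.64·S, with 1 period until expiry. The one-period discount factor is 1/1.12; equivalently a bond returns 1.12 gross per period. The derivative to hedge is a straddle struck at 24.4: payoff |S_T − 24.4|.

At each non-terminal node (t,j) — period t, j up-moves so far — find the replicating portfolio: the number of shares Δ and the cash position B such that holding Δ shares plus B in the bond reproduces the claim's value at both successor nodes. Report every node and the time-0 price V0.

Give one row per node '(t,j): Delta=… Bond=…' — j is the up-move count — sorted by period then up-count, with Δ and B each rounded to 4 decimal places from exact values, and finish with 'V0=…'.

Risk-neutral probability p* = (R−d)/(u−d) = (1.12−0.64)/(1.35−0.64) = 0.6761.
Terminal values V(1,·): V(1,0)=10.3200, V(1,1)=5.3000
(0,0): S=22.0000. Δ = (V_up−V_dn)/(S_up−S_dn) = (5.3000−10.3200)/(29.7000−14.0800) = -0.3214. V = [p*·5.3000 + (1−p*)·10.3200]/1.12 = 6.1841. B = V − Δ·S = 13.2545.
Check: Δ(0,0)·S0 + B(0,0) = 6.1841 = V0.

(0,0): Delta=-0.3214 Bond=13.2545
V0=6.1841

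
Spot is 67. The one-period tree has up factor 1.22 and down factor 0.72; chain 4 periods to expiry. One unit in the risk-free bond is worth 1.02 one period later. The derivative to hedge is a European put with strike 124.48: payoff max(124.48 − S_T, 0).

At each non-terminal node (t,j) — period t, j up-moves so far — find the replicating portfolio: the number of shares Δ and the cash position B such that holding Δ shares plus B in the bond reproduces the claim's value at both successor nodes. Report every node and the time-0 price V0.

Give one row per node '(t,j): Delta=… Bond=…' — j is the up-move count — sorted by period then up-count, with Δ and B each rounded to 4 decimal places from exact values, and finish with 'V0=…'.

Since d<R<u, set p* = (R−d)/(u−d) = 0.6000; price each node as the discounted p*-expectation of its children.
Payoff layer (t=4): V(4,0)=106.4745, V(4,1)=93.9707, V(4,2)=72.7837, V(4,3)=36.8835, V(4,4)=0.0000
  t=3,j=0: stock 25.0076 → up 30.5093 (V=93.9707), down 18.0055 (V=106.4745). Price 97.0316; hedge Δ=-1.0000, bond B=122.0392.
  t=3,j=1: stock 42.3740 → up 51.6963 (V=72.7837), down 30.5093 (V=93.9707). Price 79.6652; hedge Δ=-1.0000, bond B=122.0392.
  t=3,j=2: stock 71.8004 → up 87.5965 (V=36.8835), down 51.6963 (V=72.7837). Price 50.2388; hedge Δ=-1.0000, bond B=122.0392.
  t=3,j=3: stock 121.6618 → up 148.4274 (V=0.0000), down 87.5965 (V=36.8835). Price 14.4641; hedge Δ=-0.6063, bond B=88.2311.
  t=2,j=0: stock 34.7328 → up 42.3740 (V=79.6652), down 25.0076 (V=97.0316). Price 84.9135; hedge Δ=-1.0000, bond B=119.6463.
  t=2,j=1: stock 58.8528 → up 71.8004 (V=50.2388), down 42.3740 (V=79.6652). Price 60.7935; hedge Δ=-1.0000, bond B=119.6463.
  t=2,j=2: stock 99.7228 → up 121.6618 (V=14.4641), down 71.8004 (V=50.2388). Price 28.2098; hedge Δ=-0.7175, bond B=99.7592.
  t=1,j=0: stock 48.2400 → up 58.8528 (V=60.7935), down 34.7328 (V=84.9135). Price 69.0603; hedge Δ=-1.0000, bond B=117.3003.
  t=1,j=1: stock 81.7400 → up 99.7228 (V=28.2098), down 58.8528 (V=60.7935). Price 40.4346; hedge Δ=-0.7973, bond B=105.6020.
  t=0,j=0: stock 67.0000 → up 81.7400 (V=40.4346), down 48.2400 (V=69.0603). Price 50.8675; hedge Δ=-0.8545, bond B=108.1189.
Self-financing check: at every node Δ·S+B equals the discounted successor values.

(0,0): Delta=-0.8545 Bond=108.1189
(1,0): Delta=-1.0000 Bond=117.3003
(1,1): Delta=-0.7973 Bond=105.6020
(2,0): Delta=-1.0000 Bond=119.6463
(2,1): Delta=-1.0000 Bond=119.6463
(2,2): Delta=-0.7175 Bond=99.7592
(3,0): Delta=-1.0000 Bond=122.0392
(3,1): Delta=-1.0000 Bond=122.0392
(3,2): Delta=-1.0000 Bond=122.0392
(3,3): Delta=-0.6063 Bond=88.2311
V0=50.8675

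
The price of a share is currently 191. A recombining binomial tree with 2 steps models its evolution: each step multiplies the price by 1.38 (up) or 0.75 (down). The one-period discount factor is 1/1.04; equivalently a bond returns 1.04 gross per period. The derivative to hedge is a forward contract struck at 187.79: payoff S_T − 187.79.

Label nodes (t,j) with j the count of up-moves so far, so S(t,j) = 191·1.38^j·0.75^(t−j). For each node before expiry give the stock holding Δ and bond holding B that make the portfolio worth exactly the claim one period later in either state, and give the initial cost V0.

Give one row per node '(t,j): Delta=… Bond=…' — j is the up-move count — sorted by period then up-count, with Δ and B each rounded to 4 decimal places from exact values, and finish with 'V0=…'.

Risk-neutral probability p* = (R−d)/(u−d) = (1.04−0.75)/(1.38−0.75) = 0.4603.
Terminal values V(2,·): V(2,0)=-80.3525, V(2,1)=9.8950, V(2,2)=175.9504
  t=1,j=0: stock 143.2500 → up 197.6850 (V=9.8950), down 107.4375 (V=-80.3525). Price -37.3173; hedge Δ=1.0000, bond B=-180.5673.
  t=1,j=1: stock 263.5800 → up 363.7404 (V=175.9504), down 197.6850 (V=9.8950). Price 83.0127; hedge Δ=1.0000, bond B=-180.5673.
  t=0,j=0: stock 191.0000 → up 263.5800 (V=83.0127), down 143.2500 (V=-37.3173). Price 17.3776; hedge Δ=1.0000, bond B=-173.6224.
The time-0 hedge costs 17.3776, which is the no-arbitrage price.

(0,0): Delta=1.0000 Bond=-173.6224
(1,0): Delta=1.0000 Bond=-180.5673
(1,1): Delta=1.0000 Bond=-180.5673
V0=17.3776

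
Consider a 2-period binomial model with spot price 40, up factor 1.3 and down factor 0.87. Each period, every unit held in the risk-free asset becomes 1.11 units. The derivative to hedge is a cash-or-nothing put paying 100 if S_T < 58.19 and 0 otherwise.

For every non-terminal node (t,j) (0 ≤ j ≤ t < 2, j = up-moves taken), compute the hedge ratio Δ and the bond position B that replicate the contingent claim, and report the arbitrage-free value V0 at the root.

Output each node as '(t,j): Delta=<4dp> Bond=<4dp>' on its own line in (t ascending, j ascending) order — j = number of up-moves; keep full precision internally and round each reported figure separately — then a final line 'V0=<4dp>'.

(0,0): Delta=-2.9234 Bond=172.8154
(1,0): Delta=0.0000 Bond=90.0901
(1,1): Delta=-4.4723 Bond=272.3654
V0=55.8786

No-arbitrage ⇒ martingale measure with p* = (R−d)/(u−d) = 0.5581.
Payoff layer (t=2): V(2,0)=100.0000, V(2,1)=100.0000, V(2,2)=0.0000
(1,0): S=34.8000. Δ = (V_up−V_dn)/(S_up−S_dn) = (100.0000−100.0000)/(45.2400−30.2760) = 0.0000. V = [p*·100.0000 + (1−p*)·100.0000]/1.11 = 90.0901. B = V − Δ·S = 90.0901.
(1,1): S=52.0000. Δ = (V_up−V_dn)/(S_up−S_dn) = (0.0000−100.0000)/(67.6000−45.2400) = -4.4723. V = [p*·0.0000 + (1−p*)·100.0000]/1.11 = 39.8072. B = V − Δ·S = 272.3654.
(0,0): S=40.0000. Δ = (V_up−V_dn)/(S_up−S_dn) = (39.8072−90.0901)/(52.0000−34.8000) = -2.9234. V = [p*·39.8072 + (1−p*)·90.0901]/1.11 = 55.8786. B = V − Δ·S = 172.8154.
Root portfolio cost Δ·40+B reproduces V0=55.8786.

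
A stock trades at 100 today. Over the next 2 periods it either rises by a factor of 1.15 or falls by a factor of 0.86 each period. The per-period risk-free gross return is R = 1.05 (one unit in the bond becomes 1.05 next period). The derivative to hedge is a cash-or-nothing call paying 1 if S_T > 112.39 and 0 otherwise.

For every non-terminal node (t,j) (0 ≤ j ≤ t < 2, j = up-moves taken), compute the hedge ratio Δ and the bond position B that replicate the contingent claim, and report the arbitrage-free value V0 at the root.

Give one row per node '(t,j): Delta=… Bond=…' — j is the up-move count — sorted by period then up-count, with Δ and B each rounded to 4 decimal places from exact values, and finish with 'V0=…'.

(0,0): Delta=0.0215 Bond=-1.7623
(1,0): Delta=0.0000 Bond=0.0000
(1,1): Delta=0.0300 Bond=-2.8243
V0=0.3893

Under the risk-neutral measure, an up-move has probability p* = (R−d)/(u−d) = 0.6552 and values discount at R = 1.05.
At expiry t=2: V(2,0)=0.0000, V(2,1)=0.0000, V(2,2)=1.0000
  t=1,j=0: stock 86.0000 → up 98.9000 (V=0.0000), down 73.9600 (V=0.0000). Price 0.0000; hedge Δ=0.0000, bond B=0.0000.
  t=1,j=1: stock 115.0000 → up 132.2500 (V=1.0000), down 98.9000 (V=0.0000). Price 0.6240; hedge Δ=0.0300, bond B=-2.8243.
  t=0,j=0: stock 100.0000 → up 115.0000 (V=0.6240), down 86.0000 (V=0.0000). Price 0.3893; hedge Δ=0.0215, bond B=-1.7623.
The time-0 hedge costs 0.3893, which is the no-arbitrage price.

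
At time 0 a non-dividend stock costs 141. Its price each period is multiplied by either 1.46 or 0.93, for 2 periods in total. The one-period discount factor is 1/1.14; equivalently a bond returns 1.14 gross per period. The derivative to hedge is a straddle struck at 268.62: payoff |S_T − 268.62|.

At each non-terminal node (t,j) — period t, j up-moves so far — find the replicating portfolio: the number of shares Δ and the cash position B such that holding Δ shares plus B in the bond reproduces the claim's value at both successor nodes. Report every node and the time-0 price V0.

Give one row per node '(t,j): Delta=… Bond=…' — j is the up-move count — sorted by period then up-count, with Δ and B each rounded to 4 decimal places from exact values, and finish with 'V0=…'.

(0,0): Delta=-0.7029 Bond=172.5243
(1,0): Delta=-1.0000 Bond=235.6316
(1,1): Delta=-0.4146 Bond=137.3194
V0=73.4102

Risk-neutral probability p* = (R−d)/(u−d) = (1.14−0.93)/(1.46−0.93) = 0.3962.
Terminal payoffs: V(2,0)=146.6691, V(2,1)=77.1702, V(2,2)=31.9356
(1,0): S=131.1300. Δ = (V_up−V_dn)/(S_up−S_dn) = (77.1702−146.6691)/(191.4498−121.9509) = -1.0000. V = [p*·77.1702 + (1−p*)·146.6691]/1.14 = 104.5016. B = V − Δ·S = 235.6316.
(1,1): S=205.8600. Δ = (V_up−V_dn)/(S_up−S_dn) = (31.9356−77.1702)/(300.5556−191.4498) = -0.4146. V = [p*·31.9356 + (1−p*)·77.1702]/1.14 = 51.9711. B = V − Δ·S = 137.3194.
(0,0): S=141.0000. Δ = (V_up−V_dn)/(S_up−S_dn) = (51.9711−104.5016)/(205.8600−131.1300) = -0.7029. V = [p*·51.9711 + (1−p*)·104.5016]/1.14 = 73.4102. B = V − Δ·S = 172.5243.
Each (Δ,B) replicates both successor values, so the strategy is self-financing and V0 is arbitrage-free.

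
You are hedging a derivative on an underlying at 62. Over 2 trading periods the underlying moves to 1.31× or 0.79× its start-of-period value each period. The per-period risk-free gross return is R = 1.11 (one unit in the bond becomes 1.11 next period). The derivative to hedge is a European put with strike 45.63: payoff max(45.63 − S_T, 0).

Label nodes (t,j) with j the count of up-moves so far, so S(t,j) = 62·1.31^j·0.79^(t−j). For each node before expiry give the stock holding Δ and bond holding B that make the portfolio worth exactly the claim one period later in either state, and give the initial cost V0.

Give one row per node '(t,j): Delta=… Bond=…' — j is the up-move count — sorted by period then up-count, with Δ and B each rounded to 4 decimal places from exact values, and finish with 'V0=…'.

The replicating-portfolio and risk-neutral prices coincide; use p* = (1.11−0.79)/(1.31−0.79) = 0.6154 for the latter.
Payoff layer (t=2): V(2,0)=6.9358, V(2,1)=0.0000, V(2,2)=0.0000
  t=1,j=0: stock 48.9800 → up 64.1638 (V=0.0000), down 38.6942 (V=6.9358). Price 2.4033; hedge Δ=-0.2723, bond B=15.7413.
  t=1,j=1: stock 81.2200 → up 106.3982 (V=0.0000), down 64.1638 (V=0.0000). Price 0.0000; hedge Δ=0.0000, bond B=0.0000.
  t=0,j=0: stock 62.0000 → up 81.2200 (V=0.0000), down 48.9800 (V=2.4033). Price 0.8327; hedge Δ=-0.0745, bond B=5.4544.
The time-0 hedge costs 0.8327, which is the no-arbitrage price.

(0,0): Delta=-0.0745 Bond=5.4544
(1,0): Delta=-0.2723 Bond=15.7413
(1,1): Delta=0.0000 Bond=0.0000
V0=0.8327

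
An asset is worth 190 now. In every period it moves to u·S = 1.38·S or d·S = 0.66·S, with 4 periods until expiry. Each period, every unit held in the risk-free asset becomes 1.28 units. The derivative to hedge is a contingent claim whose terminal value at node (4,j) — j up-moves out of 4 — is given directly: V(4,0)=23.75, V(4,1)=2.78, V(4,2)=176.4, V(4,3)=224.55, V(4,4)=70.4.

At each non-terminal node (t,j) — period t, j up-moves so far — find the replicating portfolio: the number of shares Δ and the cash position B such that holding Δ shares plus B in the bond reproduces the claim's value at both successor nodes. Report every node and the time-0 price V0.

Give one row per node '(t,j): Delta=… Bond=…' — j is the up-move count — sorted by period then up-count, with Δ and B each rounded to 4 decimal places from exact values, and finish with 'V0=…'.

(0,0): Delta=-0.2613 Bond=99.3884
(1,0): Delta=0.5194 Bond=29.3252
(1,1): Delta=-0.3215 Bond=143.0062
(2,0): Delta=1.9219 Bond=-78.5431
(2,1): Delta=0.4112 Bond=56.2588
(2,2): Delta=-0.3780 Bond=203.4979
(3,0): Delta=-0.5332 Bond=33.5723
(3,1): Delta=2.1113 Bond=-122.1654
(3,2): Delta=0.2800 Bond=103.3301
(3,3): Delta=-0.4288 Bond=285.8236
V0=49.7469

Under the risk-neutral measure, an up-move has probability p* = (R−d)/(u−d) = 0.8611 and values discount at R = 1.28.
Terminal values V(4,·): V(4,0)=23.7500, V(4,1)=2.7800, V(4,2)=176.4000, V(4,3)=224.5500, V(4,4)=70.4000
  t=3,j=0: stock 54.6242 → up 75.3815 (V=2.7800), down 36.0520 (V=23.7500). Price 4.4473; hedge Δ=-0.5332, bond B=33.5723.
  t=3,j=1: stock 114.2143 → up 157.6158 (V=176.4000), down 75.3815 (V=2.7800). Price 118.9735; hedge Δ=2.1113, bond B=-122.1654.
  t=3,j=2: stock 238.8118 → up 329.5602 (V=224.5500), down 157.6158 (V=176.4000). Price 170.2051; hedge Δ=0.2800, bond B=103.3301.
  t=3,j=3: stock 499.3337 → up 689.0805 (V=70.4000), down 329.5602 (V=224.5500). Price 71.7263; hedge Δ=-0.4288, bond B=285.8236.
  t=2,j=0: stock 82.7640 → up 114.2143 (V=118.9735), down 54.6242 (V=4.4473). Price 80.5212; hedge Δ=1.9219, bond B=-78.5431.
  t=2,j=1: stock 173.0520 → up 238.8118 (V=170.2051), down 114.2143 (V=118.9735). Price 127.4137; hedge Δ=0.4112, bond B=56.2588.
  t=2,j=2: stock 361.8360 → up 499.3337 (V=71.7263), down 238.8118 (V=170.2051). Price 66.7218; hedge Δ=-0.3780, bond B=203.4979.
  t=1,j=0: stock 125.4000 → up 173.0520 (V=127.4137), down 82.7640 (V=80.5212). Price 94.4538; hedge Δ=0.5194, bond B=29.3252.
  t=1,j=1: stock 262.2000 → up 361.8360 (V=66.7218), down 173.0520 (V=127.4137). Price 58.7119; hedge Δ=-0.3215, bond B=143.0062.
  t=0,j=0: stock 190.0000 → up 262.2000 (V=58.7119), down 125.4000 (V=94.4538). Price 49.7469; hedge Δ=-0.2613, bond B=99.3884.
Self-financing check: at every node Δ·S+B equals the discounted successor values.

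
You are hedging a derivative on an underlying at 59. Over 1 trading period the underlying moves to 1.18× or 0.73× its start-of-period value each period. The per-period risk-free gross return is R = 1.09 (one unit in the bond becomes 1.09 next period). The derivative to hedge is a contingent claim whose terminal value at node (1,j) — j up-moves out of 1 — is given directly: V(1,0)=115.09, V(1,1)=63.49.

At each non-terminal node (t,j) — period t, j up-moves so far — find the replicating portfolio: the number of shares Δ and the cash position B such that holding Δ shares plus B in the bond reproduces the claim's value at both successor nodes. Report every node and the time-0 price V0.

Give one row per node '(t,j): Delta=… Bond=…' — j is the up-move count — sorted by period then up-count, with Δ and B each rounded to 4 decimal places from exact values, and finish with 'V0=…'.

(0,0): Delta=-1.9435 Bond=182.3823
V0=67.7156

Since d<R<u, set p* = (R−d)/(u−d) = 0.8000; price each node as the discounted p*-expectation of its children.
Terminal values V(1,·): V(1,0)=115.0900, V(1,1)=63.4900
(0,0): S=59.0000. Δ = (V_up−V_dn)/(S_up−S_dn) = (63.4900−115.0900)/(69.6200−43.0700) = -1.9435. V = [p*·63.4900 + (1−p*)·115.0900]/1.09 = 67.7156. B = V − Δ·S = 182.3823.
Each (Δ,B) replicates both successor values, so the strategy is self-financing and V0 is arbitrage-free.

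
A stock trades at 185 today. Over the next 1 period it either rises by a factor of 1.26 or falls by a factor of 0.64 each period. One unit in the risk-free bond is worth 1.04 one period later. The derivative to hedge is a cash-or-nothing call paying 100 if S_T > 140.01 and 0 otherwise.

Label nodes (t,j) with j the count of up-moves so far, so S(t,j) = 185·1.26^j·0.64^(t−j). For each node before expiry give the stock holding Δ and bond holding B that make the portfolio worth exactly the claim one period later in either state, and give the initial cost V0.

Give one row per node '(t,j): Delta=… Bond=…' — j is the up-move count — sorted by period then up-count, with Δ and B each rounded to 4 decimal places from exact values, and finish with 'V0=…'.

Under the risk-neutral measure, an up-move has probability p* = (R−d)/(u−d) = 0.6452 and values discount at R = 1.04.
Payoff layer (t=1): V(1,0)=0.0000, V(1,1)=100.0000
Node (0,0) S=185.0000: V=(p*·100.0000+(1−p*)·0.0000)/1.04=62.0347; Δ=(100.0000−0.0000)/(233.1000−118.4000)=0.8718; B=V−Δ·S=-99.2556
The time-0 hedge costs 62.0347, which is the no-arbitrage price.

(0,0): Delta=0.8718 Bond=-99.2556
V0=62.0347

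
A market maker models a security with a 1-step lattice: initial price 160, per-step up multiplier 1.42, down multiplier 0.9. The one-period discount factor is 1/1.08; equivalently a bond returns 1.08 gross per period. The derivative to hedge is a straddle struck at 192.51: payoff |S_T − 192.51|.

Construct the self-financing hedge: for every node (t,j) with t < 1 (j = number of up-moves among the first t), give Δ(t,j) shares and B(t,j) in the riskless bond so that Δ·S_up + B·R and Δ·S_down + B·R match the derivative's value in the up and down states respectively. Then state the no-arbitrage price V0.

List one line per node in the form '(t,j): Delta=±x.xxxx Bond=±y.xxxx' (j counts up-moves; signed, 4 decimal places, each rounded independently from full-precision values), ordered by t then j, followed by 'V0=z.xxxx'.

(0,0): Delta=-0.1661 Bond=67.0641
V0=40.4872

Risk-neutral probability p* = (R−d)/(u−d) = (1.08−0.9)/(1.42−0.9) = 0.3462.
At expiry t=1: V(1,0)=48.5100, V(1,1)=34.6900
Node (0,0) S=160.0000: V=(p*·34.6900+(1−p*)·48.5100)/1.08=40.4872; Δ=(34.6900−48.5100)/(227.2000−144.0000)=-0.1661; B=V−Δ·S=67.0641
Check: Δ(0,0)·S0 + B(0,0) = 40.4872 = V0.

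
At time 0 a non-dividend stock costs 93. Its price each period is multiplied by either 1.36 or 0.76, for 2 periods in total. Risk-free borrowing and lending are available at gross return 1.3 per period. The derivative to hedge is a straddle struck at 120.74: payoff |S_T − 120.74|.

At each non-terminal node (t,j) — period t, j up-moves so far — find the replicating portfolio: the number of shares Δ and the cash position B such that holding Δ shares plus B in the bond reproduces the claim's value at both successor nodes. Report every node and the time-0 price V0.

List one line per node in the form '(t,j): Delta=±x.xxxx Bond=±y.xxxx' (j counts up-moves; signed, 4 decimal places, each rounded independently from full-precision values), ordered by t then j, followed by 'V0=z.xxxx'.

No-arbitrage ⇒ martingale measure with p* = (R−d)/(u−d) = 0.9000.
Terminal values V(2,·): V(2,0)=67.0232, V(2,1)=24.6152, V(2,2)=51.2728
(1,0): S=70.6800. Δ = (V_up−V_dn)/(S_up−S_dn) = (24.6152−67.0232)/(96.1248−53.7168) = -1.0000. V = [p*·24.6152 + (1−p*)·67.0232]/1.3 = 22.1969. B = V − Δ·S = 92.8769.
(1,1): S=126.4800. Δ = (V_up−V_dn)/(S_up−S_dn) = (51.2728−24.6152)/(172.0128−96.1248) = 0.3513. V = [p*·51.2728 + (1−p*)·24.6152]/1.3 = 37.3900. B = V − Δ·S = -7.0393.
(0,0): S=93.0000. Δ = (V_up−V_dn)/(S_up−S_dn) = (37.3900−22.1969)/(126.4800−70.6800) = 0.2723. V = [p*·37.3900 + (1−p*)·22.1969]/1.3 = 27.5929. B = V − Δ·S = 2.2710.
Check: Δ(0,0)·S0 + B(0,0) = 27.5929 = V0.

(0,0): Delta=0.2723 Bond=2.2710
(1,0): Delta=-1.0000 Bond=92.8769
(1,1): Delta=0.3513 Bond=-7.0393
V0=27.5929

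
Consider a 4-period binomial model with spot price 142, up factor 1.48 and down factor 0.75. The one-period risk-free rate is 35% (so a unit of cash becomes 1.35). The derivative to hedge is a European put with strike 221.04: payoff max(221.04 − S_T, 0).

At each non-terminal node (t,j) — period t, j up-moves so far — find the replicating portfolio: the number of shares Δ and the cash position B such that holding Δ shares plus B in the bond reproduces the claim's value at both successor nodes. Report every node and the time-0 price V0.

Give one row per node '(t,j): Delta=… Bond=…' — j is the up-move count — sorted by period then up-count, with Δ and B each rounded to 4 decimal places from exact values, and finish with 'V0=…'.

Since d<R<u, set p* = (R−d)/(u−d) = 0.8219; price each node as the discounted p*-expectation of its children.
At expiry t=4: V(4,0)=176.1103, V(4,1)=132.3787, V(4,2)=46.0818, V(4,3)=0.0000, V(4,4)=0.0000
Node (3,0) S=59.9062: V=(p*·132.3787+(1−p*)·176.1103)/1.35=103.8271; Δ=(132.3787−176.1103)/(88.6612−44.9297)=-1.0000; B=V−Δ·S=163.7333
Node (3,1) S=118.2150: V=(p*·46.0818+(1−p*)·132.3787)/1.35=45.5183; Δ=(46.0818−132.3787)/(174.9582−88.6612)=-1.0000; B=V−Δ·S=163.7333
Node (3,2) S=233.2776: V=(p*·0.0000+(1−p*)·46.0818)/1.35=6.0788; Δ=(0.0000−46.0818)/(345.2508−174.9582)=-0.2706; B=V−Δ·S=69.2045
Node (3,3) S=460.3345: V=(p*·0.0000+(1−p*)·0.0000)/1.35=0.0000; Δ=(0.0000−0.0000)/(681.2950−345.2508)=0.0000; B=V−Δ·S=0.0000
Node (2,0) S=79.8750: V=(p*·45.5183+(1−p*)·103.8271)/1.35=41.4090; Δ=(45.5183−103.8271)/(118.2150−59.9062)=-1.0000; B=V−Δ·S=121.2840
Node (2,1) S=157.6200: V=(p*·6.0788+(1−p*)·45.5183)/1.35=9.7054; Δ=(6.0788−45.5183)/(233.2776−118.2150)=-0.3428; B=V−Δ·S=63.7322
Node (2,2) S=311.0368: V=(p*·0.0000+(1−p*)·6.0788)/1.35=0.8019; Δ=(0.0000−6.0788)/(460.3345−233.2776)=-0.0268; B=V−Δ·S=9.1290
Node (1,0) S=106.5000: V=(p*·9.7054+(1−p*)·41.4090)/1.35=11.3713; Δ=(9.7054−41.4090)/(157.6200−79.8750)=-0.4078; B=V−Δ·S=54.8008
Node (1,1) S=210.1600: V=(p*·0.8019+(1−p*)·9.7054)/1.35=1.7685; Δ=(0.8019−9.7054)/(311.0368−157.6200)=-0.0580; B=V−Δ·S=13.9651
Node (0,0) S=142.0000: V=(p*·1.7685+(1−p*)·11.3713)/1.35=2.5767; Δ=(1.7685−11.3713)/(210.1600−106.5000)=-0.0926; B=V−Δ·S=15.7312
Each (Δ,B) replicates both successor values, so the strategy is self-financing and V0 is arbitrage-free.

(0,0): Delta=-0.0926 Bond=15.7312
(1,0): Delta=-0.4078 Bond=54.8008
(1,1): Delta=-0.0580 Bond=13.9651
(2,0): Delta=-1.0000 Bond=121.2840
(2,1): Delta=-0.3428 Bond=63.7322
(2,2): Delta=-0.0268 Bond=9.1290
(3,0): Delta=-1.0000 Bond=163.7333
(3,1): Delta=-1.0000 Bond=163.7333
(3,2): Delta=-0.2706 Bond=69.2045
(3,3): Delta=0.0000 Bond=0.0000
V0=2.5767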